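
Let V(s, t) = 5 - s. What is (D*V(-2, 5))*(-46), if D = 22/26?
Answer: -3542/13 ≈ -272.46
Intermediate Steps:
D = 11/13 (D = 22*(1/26) = 11/13 ≈ 0.84615)
(D*V(-2, 5))*(-46) = (11*(5 - 1*(-2))/13)*(-46) = (11*(5 + 2)/13)*(-46) = ((11/13)*7)*(-46) = (77/13)*(-46) = -3542/13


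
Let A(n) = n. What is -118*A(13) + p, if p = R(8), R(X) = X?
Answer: -1526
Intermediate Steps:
p = 8
-118*A(13) + p = -118*13 + 8 = -1534 + 8 = -1526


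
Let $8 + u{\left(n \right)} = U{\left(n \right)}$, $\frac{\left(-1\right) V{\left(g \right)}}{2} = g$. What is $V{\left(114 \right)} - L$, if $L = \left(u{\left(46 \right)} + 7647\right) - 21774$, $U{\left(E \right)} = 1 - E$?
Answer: $13952$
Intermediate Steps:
$V{\left(g \right)} = - 2 g$
$u{\left(n \right)} = -7 - n$ ($u{\left(n \right)} = -8 - \left(-1 + n\right) = -7 - n$)
$L = -14180$ ($L = \left(\left(-7 - 46\right) + 7647\right) - 21774 = \left(-53 + 7647\right) - 21774 = 7594 - 21774 = -14180$)
$V{\left(114 \right)} - L = \left(-2\right) 114 - -14180 = -228 + 14180 = 13952$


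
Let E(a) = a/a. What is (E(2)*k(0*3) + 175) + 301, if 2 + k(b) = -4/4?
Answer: 473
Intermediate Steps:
E(a) = 1
k(b) = -3 (k(b) = -2 - 4/4 = -2 - 4*¼ = -2 - 1 = -3)
(E(2)*k(0*3) + 175) + 301 = (1*(-3) + 175) + 301 = (-3 + 175) + 301 = 172 + 301 = 473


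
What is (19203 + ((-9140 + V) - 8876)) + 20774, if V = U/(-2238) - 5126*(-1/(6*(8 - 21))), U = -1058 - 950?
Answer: 318523720/14547 ≈ 21896.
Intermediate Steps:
U = -2008
V = -942947/14547 (V = -2008/(-2238) - 5126*(-1/(6*(8 - 21))) = -2008*(-1/2238) - 5126/((-6*(-13))) = 1004/1119 - 5126/78 = 1004/1119 - 5126*1/78 = 1004/1119 - 2563/39 = -942947/14547 ≈ -64.821)
(19203 + ((-9140 + V) - 8876)) + 20774 = (19203 + ((-9140 - 942947/14547) - 8876)) + 20774 = (19203 + (-133902527/14547 - 8876)) + 20774 = (19203 - 263021699/14547) + 20774 = 16324342/14547 + 20774 = 318523720/14547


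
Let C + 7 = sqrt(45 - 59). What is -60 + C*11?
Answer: -137 + 11*I*sqrt(14) ≈ -137.0 + 41.158*I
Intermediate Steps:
C = -7 + I*sqrt(14) (C = -7 + sqrt(45 - 59) = -7 + sqrt(-14) = -7 + I*sqrt(14) ≈ -7.0 + 3.7417*I)
-60 + C*11 = -60 + (-7 + I*sqrt(14))*11 = -60 + (-77 + 11*I*sqrt(14)) = -137 + 11*I*sqrt(14)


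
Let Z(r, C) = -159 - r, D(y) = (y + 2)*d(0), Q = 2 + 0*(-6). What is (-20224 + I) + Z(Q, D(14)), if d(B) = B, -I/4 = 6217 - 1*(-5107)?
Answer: -65681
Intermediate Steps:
I = -45296 (I = -4*(6217 - 1*(-5107)) = -4*(6217 + 5107) = -4*11324 = -45296)
Q = 2 (Q = 2 + 0 = 2)
D(y) = 0 (D(y) = (y + 2)*0 = (2 + y)*0 = 0)
(-20224 + I) + Z(Q, D(14)) = (-20224 - 45296) + (-159 - 1*2) = -65520 + (-159 - 2) = -65520 - 161 = -65681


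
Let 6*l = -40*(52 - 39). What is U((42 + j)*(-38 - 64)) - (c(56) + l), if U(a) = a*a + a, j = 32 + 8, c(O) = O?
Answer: 209844488/3 ≈ 6.9948e+7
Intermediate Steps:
j = 40
l = -260/3 (l = (-40*(52 - 39))/6 = (-40*13)/6 = (⅙)*(-520) = -260/3 ≈ -86.667)
U(a) = a + a² (U(a) = a² + a = a + a²)
U((42 + j)*(-38 - 64)) - (c(56) + l) = ((42 + 40)*(-38 - 64))*(1 + (42 + 40)*(-38 - 64)) - (56 - 260/3) = (82*(-102))*(1 + 82*(-102)) - 1*(-92/3) = -8364*(1 - 8364) + 92/3 = -8364*(-8363) + 92/3 = 69948132 + 92/3 = 209844488/3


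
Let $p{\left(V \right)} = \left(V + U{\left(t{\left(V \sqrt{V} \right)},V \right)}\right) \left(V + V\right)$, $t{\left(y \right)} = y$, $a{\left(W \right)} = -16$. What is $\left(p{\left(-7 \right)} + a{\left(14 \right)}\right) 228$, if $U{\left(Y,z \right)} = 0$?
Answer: $18696$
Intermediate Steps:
$p{\left(V \right)} = 2 V^{2}$ ($p{\left(V \right)} = \left(V + 0\right) \left(V + V\right) = V 2 V = 2 V^{2}$)
$\left(p{\left(-7 \right)} + a{\left(14 \right)}\right) 228 = \left(2 \left(-7\right)^{2} - 16\right) 228 = \left(2 \cdot 49 - 16\right) 228 = \left(98 - 16\right) 228 = 82 \cdot 228 = 18696$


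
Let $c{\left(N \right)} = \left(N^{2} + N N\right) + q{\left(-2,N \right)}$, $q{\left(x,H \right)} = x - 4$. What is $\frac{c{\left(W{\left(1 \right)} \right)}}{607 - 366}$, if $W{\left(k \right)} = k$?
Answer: $- \frac{4}{241} \approx -0.016598$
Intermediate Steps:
$q{\left(x,H \right)} = -4 + x$
$c{\left(N \right)} = -6 + 2 N^{2}$ ($c{\left(N \right)} = \left(N^{2} + N N\right) - 6 = \left(N^{2} + N^{2}\right) - 6 = 2 N^{2} - 6 = -6 + 2 N^{2}$)
$\frac{c{\left(W{\left(1 \right)} \right)}}{607 - 366} = \frac{-6 + 2 \cdot 1^{2}}{607 - 366} = \frac{-6 + 2 \cdot 1}{241} = \left(-6 + 2\right) \frac{1}{241} = \left(-4\right) \frac{1}{241} = - \frac{4}{241}$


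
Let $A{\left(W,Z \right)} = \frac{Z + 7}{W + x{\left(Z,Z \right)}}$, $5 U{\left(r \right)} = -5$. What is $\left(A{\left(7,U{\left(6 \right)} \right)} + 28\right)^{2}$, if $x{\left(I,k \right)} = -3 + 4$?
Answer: $\frac{13225}{16} \approx 826.56$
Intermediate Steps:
$U{\left(r \right)} = -1$ ($U{\left(r \right)} = \frac{1}{5} \left(-5\right) = -1$)
$x{\left(I,k \right)} = 1$
$A{\left(W,Z \right)} = \frac{7 + Z}{1 + W}$ ($A{\left(W,Z \right)} = \frac{Z + 7}{W + 1} = \frac{7 + Z}{1 + W}$)
$\left(A{\left(7,U{\left(6 \right)} \right)} + 28\right)^{2} = \left(\frac{7 - 1}{1 + 7} + 28\right)^{2} = \left(\frac{1}{8} \cdot 6 + 28\right)^{2} = \left(\frac{3}{4} + 28\right)^{2} = \left(\frac{115}{4}\right)^{2} = \frac{13225}{16}$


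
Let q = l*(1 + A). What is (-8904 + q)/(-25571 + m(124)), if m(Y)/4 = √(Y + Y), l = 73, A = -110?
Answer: 431152631/653872073 + 134888*√62/653872073 ≈ 0.66101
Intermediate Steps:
m(Y) = 4*√2*√Y (m(Y) = 4*√(Y + Y) = 4*√(2*Y) = 4*(√2*√Y) = 4*√2*√Y)
q = -7957 (q = 73*(1 - 110) = 73*(-109) = -7957)
(-8904 + q)/(-25571 + m(124)) = (-8904 - 7957)/(-25571 + 4*√2*√124) = -16861/(-25571 + 4*√2*(2*√31)) = -16861/(-25571 + 8*√62)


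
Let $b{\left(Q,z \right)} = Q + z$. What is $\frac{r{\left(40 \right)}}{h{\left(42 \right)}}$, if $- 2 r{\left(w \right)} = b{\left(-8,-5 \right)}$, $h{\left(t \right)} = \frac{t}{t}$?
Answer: $\frac{13}{2} \approx 6.5$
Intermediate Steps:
$h{\left(t \right)} = 1$
$r{\left(w \right)} = \frac{13}{2}$ ($r{\left(w \right)} = - \frac{-8 - 5}{2} = \left(- \frac{1}{2}\right) \left(-13\right) = \frac{13}{2}$)
$\frac{r{\left(40 \right)}}{h{\left(42 \right)}} = \frac{13}{2 \cdot 1} = \frac{13}{2} \cdot 1 = \frac{13}{2}$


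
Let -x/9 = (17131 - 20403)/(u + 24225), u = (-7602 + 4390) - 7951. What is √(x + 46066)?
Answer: √218332614430/2177 ≈ 214.64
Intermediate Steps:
u = -11163 (u = -3212 - 7951 = -11163)
x = 4908/2177 (x = -9*(17131 - 20403)/(-11163 + 24225) = -(-29448)/13062 = -9*(-1636/6531) = 4908/2177 ≈ 2.2545)
√(x + 46066) = √(4908/2177 + 46066) = √(100290590/2177) = √218332614430/2177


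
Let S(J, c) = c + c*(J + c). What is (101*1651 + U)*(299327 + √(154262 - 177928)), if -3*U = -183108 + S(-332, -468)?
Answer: 30873484761 + 103143*I*√23666 ≈ 3.0873e+10 + 1.5867e+7*I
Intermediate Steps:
U = -63608 (U = -(-183108 - 468*(1 - 332 - 468))/3 = -(-183108 - 468*(-799))/3 = -(-183108 + 373932)/3 = -⅓*190824 = -63608)
(101*1651 + U)*(299327 + √(154262 - 177928)) = (101*1651 - 63608)*(299327 + √(154262 - 177928)) = (166751 - 63608)*(299327 + √(-23666)) = 103143*(299327 + I*√23666) = 30873484761 + 103143*I*√23666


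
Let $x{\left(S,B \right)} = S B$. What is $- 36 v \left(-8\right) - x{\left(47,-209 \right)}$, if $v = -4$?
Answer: $8671$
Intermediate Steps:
$x{\left(S,B \right)} = B S$
$- 36 v \left(-8\right) - x{\left(47,-209 \right)} = \left(-36\right) \left(-4\right) \left(-8\right) - \left(-209\right) 47 = 144 \left(-8\right) - -9823 = -1152 + 9823 = 8671$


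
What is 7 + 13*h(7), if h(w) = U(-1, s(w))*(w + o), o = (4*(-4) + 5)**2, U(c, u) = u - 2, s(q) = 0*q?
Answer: -3321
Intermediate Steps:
s(q) = 0
U(c, u) = -2 + u
o = 121 (o = (-16 + 5)**2 = (-11)**2 = 121)
h(w) = -242 - 2*w (h(w) = (-2 + 0)*(w + 121) = -2*(121 + w) = -242 - 2*w)
7 + 13*h(7) = 7 + 13*(-242 - 2*7) = 7 + 13*(-242 - 14) = 7 + 13*(-256) = 7 - 3328 = -3321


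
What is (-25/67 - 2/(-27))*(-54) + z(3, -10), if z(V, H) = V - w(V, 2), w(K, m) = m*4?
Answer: 747/67 ≈ 11.149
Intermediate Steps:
w(K, m) = 4*m
z(V, H) = -8 + V (z(V, H) = V - 4*2 = V - 1*8 = V - 8 = -8 + V)
(-25/67 - 2/(-27))*(-54) + z(3, -10) = (-25/67 - 2/(-27))*(-54) + (-8 + 3) = (-25*1/67 - 2*(-1/27))*(-54) - 5 = (-25/67 + 2/27)*(-54) - 5 = -541/1809*(-54) - 5 = 1082/67 - 5 = 747/67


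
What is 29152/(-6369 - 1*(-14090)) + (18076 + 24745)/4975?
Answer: 475652141/38411975 ≈ 12.383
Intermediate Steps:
29152/(-6369 - 1*(-14090)) + (18076 + 24745)/4975 = 29152/(-6369 + 14090) + 42821*(1/4975) = 29152/7721 + 42821/4975 = 475652141/38411975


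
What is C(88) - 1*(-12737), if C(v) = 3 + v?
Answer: 12828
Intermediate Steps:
C(88) - 1*(-12737) = (3 + 88) - 1*(-12737) = 91 + 12737 = 12828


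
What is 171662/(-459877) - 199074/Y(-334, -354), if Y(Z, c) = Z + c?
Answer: 45715725221/158197688 ≈ 288.98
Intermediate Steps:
171662/(-459877) - 199074/Y(-334, -354) = 171662/(-459877) - 199074/(-334 - 354) = 171662*(-1/459877) - 199074/(-688) = -171662/459877 - 199074*(-1/688) = -171662/459877 + 99537/344 = 45715725221/158197688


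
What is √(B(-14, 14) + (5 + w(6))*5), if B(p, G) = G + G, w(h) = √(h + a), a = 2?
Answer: √(53 + 10*√2) ≈ 8.1940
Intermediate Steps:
w(h) = √(2 + h) (w(h) = √(h + 2) = √(2 + h))
B(p, G) = 2*G
√(B(-14, 14) + (5 + w(6))*5) = √(2*14 + (5 + √(2 + 6))*5) = √(28 + (5 + √8)*5) = √(28 + (5 + 2*√2)*5) = √(28 + (25 + 10*√2)) = √(53 + 10*√2)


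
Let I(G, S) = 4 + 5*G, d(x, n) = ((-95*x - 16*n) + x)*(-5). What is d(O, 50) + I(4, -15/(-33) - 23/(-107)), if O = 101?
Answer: 51494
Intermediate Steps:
d(x, n) = 80*n + 470*x (d(x, n) = (-94*x - 16*n)*(-5) = 80*n + 470*x)
d(O, 50) + I(4, -15/(-33) - 23/(-107)) = (80*50 + 470*101) + (4 + 5*4) = (4000 + 47470) + (4 + 20) = 51470 + 24 = 51494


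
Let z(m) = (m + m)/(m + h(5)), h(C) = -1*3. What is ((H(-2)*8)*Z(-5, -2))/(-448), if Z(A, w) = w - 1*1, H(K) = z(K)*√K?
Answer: 3*I*√2/70 ≈ 0.060609*I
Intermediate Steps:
h(C) = -3
z(m) = 2*m/(-3 + m) (z(m) = (m + m)/(m - 3) = (2*m)/(-3 + m) = 2*m/(-3 + m))
H(K) = 2*K^(3/2)/(-3 + K) (H(K) = (2*K/(-3 + K))*√K = 2*K^(3/2)/(-3 + K))
Z(A, w) = -1 + w (Z(A, w) = w - 1 = -1 + w)
((H(-2)*8)*Z(-5, -2))/(-448) = (((2*(-2)^(3/2)/(-3 - 2))*8)*(-1 - 2))/(-448) = (((2*(-2*I*√2)/(-5))*8)*(-3))*(-1/448) = (((2*(-2*I*√2)*(-⅕))*8)*(-3))*(-1/448) = (((4*I*√2/5)*8)*(-3))*(-1/448) = ((32*I*√2/5)*(-3))*(-1/448) = -96*I*√2/5*(-1/448) = 3*I*√2/70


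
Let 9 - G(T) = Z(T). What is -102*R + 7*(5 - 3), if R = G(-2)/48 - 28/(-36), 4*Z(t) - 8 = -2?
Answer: -3901/48 ≈ -81.271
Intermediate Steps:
Z(t) = 3/2 (Z(t) = 2 + (¼)*(-2) = 2 - ½ = 3/2)
G(T) = 15/2 (G(T) = 9 - 1*3/2 = 9 - 3/2 = 15/2)
R = 269/288 (R = (15/2)/48 - 28/(-36) = (15/2)*(1/48) - 28*(-1/36) = 5/32 + 7/9 = 269/288 ≈ 0.93403)
-102*R + 7*(5 - 3) = -102*269/288 + 7*(5 - 3) = -4573/48 + 7*2 = -4573/48 + 14 = -3901/48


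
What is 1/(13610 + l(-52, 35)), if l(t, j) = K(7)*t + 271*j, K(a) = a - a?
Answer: 1/23095 ≈ 4.3299e-5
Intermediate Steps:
K(a) = 0
l(t, j) = 271*j (l(t, j) = 0*t + 271*j = 0 + 271*j = 271*j)
1/(13610 + l(-52, 35)) = 1/(13610 + 271*35) = 1/(13610 + 9485) = 1/23095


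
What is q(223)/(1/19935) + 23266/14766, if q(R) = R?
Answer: 32821175048/7383 ≈ 4.4455e+6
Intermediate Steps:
q(223)/(1/19935) + 23266/14766 = 223/(1/19935) + 23266/14766 = 223/(1/19935) + 23266*(1/14766) = 223*19935 + 11633/7383 = 4445505 + 11633/7383 = 32821175048/7383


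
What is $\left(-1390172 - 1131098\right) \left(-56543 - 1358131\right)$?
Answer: $3566775115980$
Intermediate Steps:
$\left(-1390172 - 1131098\right) \left(-56543 - 1358131\right) = \left(-2521270\right) \left(-1414674\right) = 3566775115980$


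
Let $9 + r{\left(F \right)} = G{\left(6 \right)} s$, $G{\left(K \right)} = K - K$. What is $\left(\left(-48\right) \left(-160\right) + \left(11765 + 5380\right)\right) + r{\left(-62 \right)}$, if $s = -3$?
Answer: $24816$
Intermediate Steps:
$G{\left(K \right)} = 0$
$r{\left(F \right)} = -9$ ($r{\left(F \right)} = -9 + 0 \left(-3\right) = -9 + 0 = -9$)
$\left(\left(-48\right) \left(-160\right) + \left(11765 + 5380\right)\right) + r{\left(-62 \right)} = \left(\left(-48\right) \left(-160\right) + \left(11765 + 5380\right)\right) - 9 = \left(7680 + 17145\right) - 9 = 24825 - 9 = 24816$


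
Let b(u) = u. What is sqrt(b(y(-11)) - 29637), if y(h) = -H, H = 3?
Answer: 2*I*sqrt(7410) ≈ 172.16*I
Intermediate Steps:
y(h) = -3 (y(h) = -1*3 = -3)
sqrt(b(y(-11)) - 29637) = sqrt(-3 - 29637) = sqrt(-29640) = 2*I*sqrt(7410)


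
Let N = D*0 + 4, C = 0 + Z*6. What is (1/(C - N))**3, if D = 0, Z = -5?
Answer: -1/39304 ≈ -2.5443e-5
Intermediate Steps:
C = -30 (C = 0 - 5*6 = 0 - 30 = -30)
N = 4 (N = 0*0 + 4 = 0 + 4 = 4)
(1/(C - N))**3 = (1/(-30 - 1*4))**3 = (1/(-30 - 4))**3 = (1/(-34))**3 = (-1/34)**3 = -1/39304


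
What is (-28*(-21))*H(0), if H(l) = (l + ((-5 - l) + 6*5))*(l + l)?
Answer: 0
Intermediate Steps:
H(l) = 50*l (H(l) = (l + ((-5 - l) + 30))*(2*l) = (l + (25 - l))*(2*l) = 25*(2*l) = 50*l)
(-28*(-21))*H(0) = (-28*(-21))*(50*0) = 588*0 = 0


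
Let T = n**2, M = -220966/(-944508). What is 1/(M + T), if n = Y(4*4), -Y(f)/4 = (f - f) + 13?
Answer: 472254/1277085299 ≈ 0.00036979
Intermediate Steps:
Y(f) = -52 (Y(f) = -4*((f - f) + 13) = -4*(0 + 13) = -4*13 = -52)
n = -52
M = 110483/472254 (M = -220966*(-1/944508) = 110483/472254 ≈ 0.23395)
T = 2704 (T = (-52)**2 = 2704)
1/(M + T) = 1/(110483/472254 + 2704) = 1/(1277085299/472254) = 472254/1277085299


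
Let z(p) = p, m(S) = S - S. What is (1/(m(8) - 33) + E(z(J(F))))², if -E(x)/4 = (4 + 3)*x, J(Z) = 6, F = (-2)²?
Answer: 30747025/1089 ≈ 28234.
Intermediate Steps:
m(S) = 0
F = 4
E(x) = -28*x (E(x) = -4*(4 + 3)*x = -28*x)
(1/(m(8) - 33) + E(z(J(F))))² = (1/(0 - 33) - 28*6)² = (1/(-33) - 168)² = (-1/33 - 168)² = (-5545/33)² = 30747025/1089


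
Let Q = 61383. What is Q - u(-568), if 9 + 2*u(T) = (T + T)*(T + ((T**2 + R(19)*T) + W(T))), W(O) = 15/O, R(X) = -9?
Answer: 371785593/2 ≈ 1.8589e+8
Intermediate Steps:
u(T) = -9/2 + T*(T**2 - 8*T + 15/T) (u(T) = -9/2 + ((T + T)*(T + ((T**2 - 9*T) + 15/T)))/2 = -9/2 + ((2*T)*(T + (T**2 - 9*T + 15/T)))/2 = -9/2 + ((2*T)*(T**2 - 8*T + 15/T))/2 = -9/2 + (2*T*(T**2 - 8*T + 15/T))/2 = -9/2 + T*(T**2 - 8*T + 15/T))
Q - u(-568) = 61383 - (21/2 + (-568)**3 - 8*(-568)**2) = 61383 - (21/2 - 183250432 - 8*322624) = 61383 - (21/2 - 183250432 - 2580992) = 61383 - 1*(-371662827/2) = 61383 + 371662827/2 = 371785593/2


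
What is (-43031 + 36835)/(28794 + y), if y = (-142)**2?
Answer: -3098/24479 ≈ -0.12656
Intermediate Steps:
y = 20164
(-43031 + 36835)/(28794 + y) = (-43031 + 36835)/(28794 + 20164) = -6196/48958 = -6196*1/48958 = -3098/24479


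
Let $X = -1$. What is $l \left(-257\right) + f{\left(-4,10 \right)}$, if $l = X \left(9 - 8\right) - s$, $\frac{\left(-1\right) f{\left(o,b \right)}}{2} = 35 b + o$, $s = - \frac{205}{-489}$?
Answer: $- \frac{160030}{489} \approx -327.26$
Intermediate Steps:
$s = \frac{205}{489}$ ($s = \left(-205\right) \left(- \frac{1}{489}\right) = \frac{205}{489} \approx 0.41922$)
$f{\left(o,b \right)} = - 70 b - 2 o$ ($f{\left(o,b \right)} = - 2 \left(35 b + o\right) = - 2 \left(o + 35 b\right) = - 70 b - 2 o$)
$l = - \frac{694}{489}$ ($l = - (9 - 8) - \frac{205}{489} = \left(-1\right) 1 - \frac{205}{489} = -1 - \frac{205}{489} = - \frac{694}{489} \approx -1.4192$)
$l \left(-257\right) + f{\left(-4,10 \right)} = \left(- \frac{694}{489}\right) \left(-257\right) - 692 = \frac{178358}{489} + \left(-700 + 8\right) = \frac{178358}{489} - 692 = - \frac{160030}{489}$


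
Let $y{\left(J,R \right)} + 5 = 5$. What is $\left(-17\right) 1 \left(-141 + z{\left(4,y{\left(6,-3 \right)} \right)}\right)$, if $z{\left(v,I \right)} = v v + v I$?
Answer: $2125$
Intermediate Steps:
$y{\left(J,R \right)} = 0$ ($y{\left(J,R \right)} = -5 + 5 = 0$)
$z{\left(v,I \right)} = v^{2} + I v$
$\left(-17\right) 1 \left(-141 + z{\left(4,y{\left(6,-3 \right)} \right)}\right) = \left(-17\right) 1 \left(-141 + 4 \left(0 + 4\right)\right) = - 17 \left(-141 + 4 \cdot 4\right) = - 17 \left(-141 + 16\right) = \left(-17\right) \left(-125\right) = 2125$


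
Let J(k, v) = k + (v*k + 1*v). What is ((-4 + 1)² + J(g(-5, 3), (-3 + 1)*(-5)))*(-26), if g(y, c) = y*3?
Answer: 3796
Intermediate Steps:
g(y, c) = 3*y
J(k, v) = k + v + k*v (J(k, v) = k + (k*v + v) = k + (v + k*v) = k + v + k*v)
((-4 + 1)² + J(g(-5, 3), (-3 + 1)*(-5)))*(-26) = ((-4 + 1)² + (3*(-5) + (-3 + 1)*(-5) + (3*(-5))*((-3 + 1)*(-5))))*(-26) = ((-3)² + (-15 - 2*(-5) - (-30)*(-5)))*(-26) = (9 + (-15 + 10 - 15*10))*(-26) = (9 + (-15 + 10 - 150))*(-26) = (9 - 155)*(-26) = -146*(-26) = 3796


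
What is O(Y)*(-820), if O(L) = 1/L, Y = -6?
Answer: 410/3 ≈ 136.67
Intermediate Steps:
O(L) = 1/L
O(Y)*(-820) = -820/(-6) = -1/6*(-820) = 410/3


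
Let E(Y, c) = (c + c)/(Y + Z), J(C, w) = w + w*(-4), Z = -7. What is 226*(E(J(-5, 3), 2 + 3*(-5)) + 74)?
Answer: 68365/4 ≈ 17091.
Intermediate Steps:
J(C, w) = -3*w (J(C, w) = w - 4*w = -3*w)
E(Y, c) = 2*c/(-7 + Y) (E(Y, c) = (c + c)/(Y - 7) = (2*c)/(-7 + Y) = 2*c/(-7 + Y))
226*(E(J(-5, 3), 2 + 3*(-5)) + 74) = 226*(2*(2 + 3*(-5))/(-7 - 3*3) + 74) = 226*(2*(2 - 15)/(-7 - 9) + 74) = 226*(2*(-13)/(-16) + 74) = 226*(2*(-13)*(-1/16) + 74) = 226*(13/8 + 74) = 226*(605/8) = 68365/4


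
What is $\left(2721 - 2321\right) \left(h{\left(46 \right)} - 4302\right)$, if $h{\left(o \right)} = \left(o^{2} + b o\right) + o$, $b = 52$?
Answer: $100800$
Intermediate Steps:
$h{\left(o \right)} = o^{2} + 53 o$ ($h{\left(o \right)} = \left(o^{2} + 52 o\right) + o = o^{2} + 53 o$)
$\left(2721 - 2321\right) \left(h{\left(46 \right)} - 4302\right) = \left(2721 - 2321\right) \left(46 \left(53 + 46\right) - 4302\right) = 400 \left(46 \cdot 99 - 4302\right) = 400 \left(4554 - 4302\right) = 400 \cdot 252 = 100800$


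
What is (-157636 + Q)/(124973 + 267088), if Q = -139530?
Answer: -297166/392061 ≈ -0.75796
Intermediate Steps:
(-157636 + Q)/(124973 + 267088) = (-157636 - 139530)/(124973 + 267088) = -297166/392061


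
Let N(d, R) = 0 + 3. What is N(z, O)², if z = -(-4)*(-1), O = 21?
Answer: 9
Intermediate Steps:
z = -4 (z = -1*4 = -4)
N(d, R) = 3
N(z, O)² = 3² = 9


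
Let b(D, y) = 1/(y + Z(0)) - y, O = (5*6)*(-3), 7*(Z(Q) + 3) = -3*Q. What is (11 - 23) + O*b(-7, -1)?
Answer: -159/2 ≈ -79.500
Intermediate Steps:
Z(Q) = -3 - 3*Q/7 (Z(Q) = -3 + (-3*Q)/7 = -3 - 3*Q/7)
O = -90 (O = 30*(-3) = -90)
b(D, y) = 1/(-3 + y) - y (b(D, y) = 1/(y + (-3 - 3/7*0)) - y = 1/(y + (-3 + 0)) - y = 1/(y - 3) - y = 1/(-3 + y) - y)
(11 - 23) + O*b(-7, -1) = (11 - 23) - 90*(1 - 1*(-1)**2 + 3*(-1))/(-3 - 1) = -12 - 90*(1 - 1*1 - 3)/(-4) = -12 - (-45)*(1 - 1 - 3)/2 = -12 - (-45)*(-3)/2 = -12 - 90*3/4 = -12 - 135/2 = -159/2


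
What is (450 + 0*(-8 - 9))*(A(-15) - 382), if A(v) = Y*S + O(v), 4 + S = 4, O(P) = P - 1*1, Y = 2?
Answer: -179100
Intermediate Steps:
O(P) = -1 + P (O(P) = P - 1 = -1 + P)
S = 0 (S = -4 + 4 = 0)
A(v) = -1 + v (A(v) = 2*0 + (-1 + v) = 0 + (-1 + v) = -1 + v)
(450 + 0*(-8 - 9))*(A(-15) - 382) = (450 + 0*(-8 - 9))*((-1 - 15) - 382) = (450 + 0*(-17))*(-16 - 382) = (450 + 0)*(-398) = 450*(-398) = -179100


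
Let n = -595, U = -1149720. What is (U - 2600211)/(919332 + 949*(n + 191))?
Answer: -3749931/535936 ≈ -6.9970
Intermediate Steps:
(U - 2600211)/(919332 + 949*(n + 191)) = (-1149720 - 2600211)/(919332 + 949*(-595 + 191)) = -3749931/(919332 + 949*(-404)) = -3749931/(919332 - 383396) = -3749931/535936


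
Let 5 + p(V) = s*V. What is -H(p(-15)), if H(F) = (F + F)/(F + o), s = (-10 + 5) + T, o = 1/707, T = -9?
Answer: -144935/72468 ≈ -2.0000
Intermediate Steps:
o = 1/707 ≈ 0.0014144
s = -14 (s = (-10 + 5) - 9 = -5 - 9 = -14)
p(V) = -5 - 14*V
H(F) = 2*F/(1/707 + F) (H(F) = (F + F)/(F + 1/707) = (2*F)/(1/707 + F) = 2*F/(1/707 + F))
-H(p(-15)) = -1414*(-5 - 14*(-15))/(1 + 707*(-5 - 14*(-15))) = -1414*(-5 + 210)/(1 + 707*(-5 + 210)) = -1414*205/(1 + 707*205) = -1414*205/(1 + 144935) = -1414*205/144936 = -1*144935/72468 = -144935/72468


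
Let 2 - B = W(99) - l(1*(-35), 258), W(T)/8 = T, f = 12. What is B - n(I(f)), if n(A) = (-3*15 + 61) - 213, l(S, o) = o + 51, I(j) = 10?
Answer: -284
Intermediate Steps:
W(T) = 8*T
l(S, o) = 51 + o
n(A) = -197 (n(A) = (-45 + 61) - 213 = 16 - 213 = -197)
B = -481 (B = 2 - (8*99 - (51 + 258)) = 2 - (792 - 1*309) = 2 - (792 - 309) = 2 - 1*483 = 2 - 483 = -481)
B - n(I(f)) = -481 - 1*(-197) = -481 + 197 = -284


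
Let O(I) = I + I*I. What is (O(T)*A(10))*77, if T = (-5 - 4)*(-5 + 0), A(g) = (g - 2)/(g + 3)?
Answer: 1275120/13 ≈ 98086.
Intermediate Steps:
A(g) = (-2 + g)/(3 + g)
T = 45 (T = -9*(-5) = 45)
O(I) = I + I²
(O(T)*A(10))*77 = ((45*(1 + 45))*((-2 + 10)/(3 + 10)))*77 = ((45*46)*(8/13))*77 = (2070*((1/13)*8))*77 = (2070*(8/13))*77 = (16560/13)*77 = 1275120/13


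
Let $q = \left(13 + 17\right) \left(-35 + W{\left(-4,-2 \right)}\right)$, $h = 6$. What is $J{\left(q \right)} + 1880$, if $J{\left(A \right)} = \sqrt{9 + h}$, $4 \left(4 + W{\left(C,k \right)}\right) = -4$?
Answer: $1880 + \sqrt{15} \approx 1883.9$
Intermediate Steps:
$W{\left(C,k \right)} = -5$ ($W{\left(C,k \right)} = -4 + \frac{1}{4} \left(-4\right) = -4 - 1 = -5$)
$q = -1200$ ($q = \left(13 + 17\right) \left(-35 - 5\right) = 30 \left(-40\right) = -1200$)
$J{\left(A \right)} = \sqrt{15}$ ($J{\left(A \right)} = \sqrt{9 + 6} = \sqrt{15}$)
$J{\left(q \right)} + 1880 = \sqrt{15} + 1880 = 1880 + \sqrt{15}$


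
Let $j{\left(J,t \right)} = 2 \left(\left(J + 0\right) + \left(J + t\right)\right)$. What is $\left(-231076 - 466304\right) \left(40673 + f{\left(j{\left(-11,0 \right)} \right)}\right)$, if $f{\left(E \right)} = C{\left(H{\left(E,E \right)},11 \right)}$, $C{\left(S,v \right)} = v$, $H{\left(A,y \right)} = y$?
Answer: $-28372207920$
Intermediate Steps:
$j{\left(J,t \right)} = 2 t + 4 J$ ($j{\left(J,t \right)} = 2 \left(J + \left(J + t\right)\right) = 2 \left(t + 2 J\right) = 2 t + 4 J$)
$f{\left(E \right)} = 11$
$\left(-231076 - 466304\right) \left(40673 + f{\left(j{\left(-11,0 \right)} \right)}\right) = \left(-231076 - 466304\right) \left(40673 + 11\right) = \left(-697380\right) 40684 = -28372207920$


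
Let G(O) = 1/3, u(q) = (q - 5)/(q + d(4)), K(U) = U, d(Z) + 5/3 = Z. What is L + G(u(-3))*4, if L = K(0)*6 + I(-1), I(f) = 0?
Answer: 4/3 ≈ 1.3333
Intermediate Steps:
d(Z) = -5/3 + Z
u(q) = (-5 + q)/(7/3 + q) (u(q) = (q - 5)/(q + (-5/3 + 4)) = (-5 + q)/(q + 7/3) = (-5 + q)/(7/3 + q))
G(O) = ⅓
L = 0 (L = 0*6 + 0 = 0 + 0 = 0)
L + G(u(-3))*4 = 0 + (⅓)*4 = 0 + 4/3 = 4/3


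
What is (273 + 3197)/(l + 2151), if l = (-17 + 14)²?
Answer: 347/216 ≈ 1.6065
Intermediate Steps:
l = 9 (l = (-3)² = 9)
(273 + 3197)/(l + 2151) = (273 + 3197)/(9 + 2151) = 3470/2160 = 3470*(1/2160) = 347/216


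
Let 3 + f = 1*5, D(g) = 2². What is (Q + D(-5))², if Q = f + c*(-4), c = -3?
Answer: 324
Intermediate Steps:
D(g) = 4
f = 2 (f = -3 + 1*5 = -3 + 5 = 2)
Q = 14 (Q = 2 - 3*(-4) = 2 + 12 = 14)
(Q + D(-5))² = (14 + 4)² = 18² = 324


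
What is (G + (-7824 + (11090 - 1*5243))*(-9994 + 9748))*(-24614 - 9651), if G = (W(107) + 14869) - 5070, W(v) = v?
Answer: -17003937720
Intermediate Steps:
G = 9906 (G = (107 + 14869) - 5070 = 14976 - 5070 = 9906)
(G + (-7824 + (11090 - 1*5243))*(-9994 + 9748))*(-24614 - 9651) = (9906 + (-7824 + (11090 - 1*5243))*(-9994 + 9748))*(-24614 - 9651) = (9906 + (-7824 + (11090 - 5243))*(-246))*(-34265) = (9906 + (-7824 + 5847)*(-246))*(-34265) = (9906 - 1977*(-246))*(-34265) = (9906 + 486342)*(-34265) = 496248*(-34265) = -17003937720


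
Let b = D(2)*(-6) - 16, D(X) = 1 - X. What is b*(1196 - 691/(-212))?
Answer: -1271215/106 ≈ -11993.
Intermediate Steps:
b = -10 (b = (1 - 1*2)*(-6) - 16 = (1 - 2)*(-6) - 16 = -1*(-6) - 16 = 6 - 16 = -10)
b*(1196 - 691/(-212)) = -10*(1196 - 691/(-212)) = -10*(1196 - 691*(-1/212)) = -10*(1196 + 691/212) = -10*254243/212 = -1271215/106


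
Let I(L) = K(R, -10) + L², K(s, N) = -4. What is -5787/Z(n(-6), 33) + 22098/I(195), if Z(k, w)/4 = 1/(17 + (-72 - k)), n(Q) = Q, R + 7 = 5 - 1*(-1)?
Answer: 10781437215/152084 ≈ 70891.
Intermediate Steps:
R = -1 (R = -7 + (5 - 1*(-1)) = -7 + (5 + 1) = -7 + 6 = -1)
Z(k, w) = 4/(-55 - k) (Z(k, w) = 4/(17 + (-72 - k)) = 4/(-55 - k))
I(L) = -4 + L²
-5787/Z(n(-6), 33) + 22098/I(195) = -5787/((-4/(55 - 6))) + 22098/(-4 + 195²) = -5787/((-4/49)) + 22098/(-4 + 38025) = -5787/((-4*1/49)) + 22098/38021 = -5787/(-4/49) + 22098*(1/38021) = -5787*(-49/4) + 22098/38021 = 283563/4 + 22098/38021 = 10781437215/152084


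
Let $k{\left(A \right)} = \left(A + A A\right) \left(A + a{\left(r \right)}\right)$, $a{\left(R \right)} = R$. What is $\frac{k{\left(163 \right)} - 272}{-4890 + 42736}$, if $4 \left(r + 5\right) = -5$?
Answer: $\frac{4189969}{37846} \approx 110.71$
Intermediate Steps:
$r = - \frac{25}{4}$ ($r = -5 + \frac{1}{4} \left(-5\right) = -5 - \frac{5}{4} = - \frac{25}{4} \approx -6.25$)
$k{\left(A \right)} = \left(- \frac{25}{4} + A\right) \left(A + A^{2}\right)$ ($k{\left(A \right)} = \left(A + A A\right) \left(A - \frac{25}{4}\right) = \left(A + A^{2}\right) \left(- \frac{25}{4} + A\right) = \left(- \frac{25}{4} + A\right) \left(A + A^{2}\right)$)
$\frac{k{\left(163 \right)} - 272}{-4890 + 42736} = \frac{\frac{1}{4} \cdot 163 \left(-25 - 3423 + 4 \cdot 163^{2}\right) - 272}{-4890 + 42736} = \frac{\frac{1}{4} \cdot 163 \left(-25 - 3423 + 4 \cdot 26569\right) - 272}{37846} = \left(\frac{1}{4} \cdot 163 \left(-25 - 3423 + 106276\right) - 272\right) \frac{1}{37846} = \left(\frac{1}{4} \cdot 163 \cdot 102828 - 272\right) \frac{1}{37846} = \left(4190241 - 272\right) \frac{1}{37846} = 4189969 \cdot \frac{1}{37846} = \frac{4189969}{37846}$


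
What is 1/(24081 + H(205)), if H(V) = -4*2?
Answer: 1/24073 ≈ 4.1540e-5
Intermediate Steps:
H(V) = -8
1/(24081 + H(205)) = 1/(24081 - 8) = 1/24073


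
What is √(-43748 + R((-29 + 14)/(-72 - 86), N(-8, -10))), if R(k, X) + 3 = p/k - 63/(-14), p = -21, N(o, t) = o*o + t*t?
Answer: 21*I*√9970/10 ≈ 209.68*I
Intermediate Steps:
N(o, t) = o² + t²
R(k, X) = 3/2 - 21/k (R(k, X) = -3 + (-21/k - 63/(-14)) = -3 + (-21/k - 63*(-1/14)) = -3 + (-21/k + 9/2) = -3 + (9/2 - 21/k) = 3/2 - 21/k)
√(-43748 + R((-29 + 14)/(-72 - 86), N(-8, -10))) = √(-43748 + (3/2 - 21*(-72 - 86)/(-29 + 14))) = √(-43748 + (3/2 - 21/((-15/(-158))))) = √(-43748 + (3/2 - 21/((-15*(-1/158))))) = √(-43748 + (3/2 - 21/15/158)) = √(-43748 + (3/2 - 21*158/15)) = √(-43748 + (3/2 - 1106/5)) = √(-43748 - 2197/10) = √(-439677/10) = 21*I*√9970/10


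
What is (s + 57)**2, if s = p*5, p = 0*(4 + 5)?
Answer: 3249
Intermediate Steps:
p = 0 (p = 0*9 = 0)
s = 0 (s = 0*5 = 0)
(s + 57)**2 = (0 + 57)**2 = 57**2 = 3249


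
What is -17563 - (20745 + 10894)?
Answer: -49202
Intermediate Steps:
-17563 - (20745 + 10894) = -17563 - 1*31639 = -17563 - 31639 = -49202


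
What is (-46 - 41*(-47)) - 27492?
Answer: -25611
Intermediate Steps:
(-46 - 41*(-47)) - 27492 = (-46 + 1927) - 27492 = 1881 - 27492 = -25611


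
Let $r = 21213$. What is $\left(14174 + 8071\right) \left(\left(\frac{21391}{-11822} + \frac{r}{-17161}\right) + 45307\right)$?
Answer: $\frac{204457039721478465}{202877342} \approx 1.0078 \cdot 10^{9}$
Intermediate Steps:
$\left(14174 + 8071\right) \left(\left(\frac{21391}{-11822} + \frac{r}{-17161}\right) + 45307\right) = \left(14174 + 8071\right) \left(\left(\frac{21391}{-11822} + \frac{21213}{-17161}\right) + 45307\right) = 22245 \left(\left(21391 \left(- \frac{1}{11822}\right) + 21213 \left(- \frac{1}{17161}\right)\right) + 45307\right) = 22245 \left(\left(- \frac{21391}{11822} - \frac{21213}{17161}\right) + 45307\right) = 22245 \left(- \frac{617871037}{202877342} + 45307\right) = 22245 \cdot \frac{9191145862957}{202877342} = \frac{204457039721478465}{202877342}$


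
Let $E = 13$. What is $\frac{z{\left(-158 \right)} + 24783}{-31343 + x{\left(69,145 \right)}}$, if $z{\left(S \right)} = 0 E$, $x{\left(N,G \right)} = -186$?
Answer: $- \frac{24783}{31529} \approx -0.78604$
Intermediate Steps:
$z{\left(S \right)} = 0$ ($z{\left(S \right)} = 0 \cdot 13 = 0$)
$\frac{z{\left(-158 \right)} + 24783}{-31343 + x{\left(69,145 \right)}} = \frac{0 + 24783}{-31343 - 186} = \frac{24783}{-31529} = 24783 \left(- \frac{1}{31529}\right) = - \frac{24783}{31529}$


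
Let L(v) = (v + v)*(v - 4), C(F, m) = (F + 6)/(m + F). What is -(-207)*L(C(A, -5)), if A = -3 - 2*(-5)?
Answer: 13455/2 ≈ 6727.5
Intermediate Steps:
A = 7 (A = -3 + 10 = 7)
C(F, m) = (6 + F)/(F + m)
L(v) = 2*v*(-4 + v) (L(v) = (2*v)*(-4 + v) = 2*v*(-4 + v))
-(-207)*L(C(A, -5)) = -(-207)*2*((6 + 7)/(7 - 5))*(-4 + (6 + 7)/(7 - 5)) = -(-207)*2*(13/2)*(-4 + 13/2) = -(-207)*2*(13/2)*(5/2) = -(-207)*65/2 = -1*(-13455/2) = 13455/2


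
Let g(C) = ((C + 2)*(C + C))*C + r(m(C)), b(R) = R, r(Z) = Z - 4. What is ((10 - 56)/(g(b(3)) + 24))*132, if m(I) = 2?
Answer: -759/14 ≈ -54.214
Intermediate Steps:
r(Z) = -4 + Z
g(C) = -2 + 2*C²*(2 + C) (g(C) = ((C + 2)*(C + C))*C + (-4 + 2) = ((2 + C)*(2*C))*C - 2 = (2*C*(2 + C))*C - 2 = 2*C²*(2 + C) - 2 = -2 + 2*C²*(2 + C))
((10 - 56)/(g(b(3)) + 24))*132 = ((10 - 56)/((-2 + 2*3³ + 4*3²) + 24))*132 = -46/((-2 + 2*27 + 4*9) + 24)*132 = -46/((-2 + 54 + 36) + 24)*132 = -46/(88 + 24)*132 = -46/112*132 = -46*1/112*132 = -23/56*132 = -759/14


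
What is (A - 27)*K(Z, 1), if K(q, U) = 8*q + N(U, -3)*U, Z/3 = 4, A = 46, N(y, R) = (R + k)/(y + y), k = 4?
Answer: 3667/2 ≈ 1833.5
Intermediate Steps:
N(y, R) = (4 + R)/(2*y) (N(y, R) = (R + 4)/(y + y) = (4 + R)/((2*y)) = (4 + R)*(1/(2*y)) = (4 + R)/(2*y))
Z = 12 (Z = 3*4 = 12)
K(q, U) = ½ + 8*q (K(q, U) = 8*q + ((4 - 3)/(2*U))*U = 8*q + ((½)*1/U)*U = 8*q + (1/(2*U))*U = 8*q + ½ = ½ + 8*q)
(A - 27)*K(Z, 1) = (46 - 27)*(½ + 8*12) = 19*(½ + 96) = 19*(193/2) = 3667/2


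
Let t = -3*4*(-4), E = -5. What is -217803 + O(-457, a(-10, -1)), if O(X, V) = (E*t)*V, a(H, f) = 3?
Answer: -218523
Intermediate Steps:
t = 48 (t = -12*(-4) = 48)
O(X, V) = -240*V (O(X, V) = (-5*48)*V = -240*V)
-217803 + O(-457, a(-10, -1)) = -217803 - 240*3 = -217803 - 720 = -218523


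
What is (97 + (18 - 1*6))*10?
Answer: 1090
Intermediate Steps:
(97 + (18 - 1*6))*10 = (97 + (18 - 6))*10 = (97 + 12)*10 = 109*10 = 1090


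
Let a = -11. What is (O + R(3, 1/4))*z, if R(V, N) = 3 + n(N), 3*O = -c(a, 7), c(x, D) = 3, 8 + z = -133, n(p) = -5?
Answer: 423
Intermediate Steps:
z = -141 (z = -8 - 133 = -141)
O = -1 (O = (-1*3)/3 = (1/3)*(-3) = -1)
R(V, N) = -2 (R(V, N) = 3 - 5 = -2)
(O + R(3, 1/4))*z = (-1 - 2)*(-141) = -3*(-141) = 423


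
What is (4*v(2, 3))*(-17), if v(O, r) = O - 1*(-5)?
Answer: -476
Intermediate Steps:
v(O, r) = 5 + O (v(O, r) = O + 5 = 5 + O)
(4*v(2, 3))*(-17) = (4*(5 + 2))*(-17) = (4*7)*(-17) = 28*(-17) = -476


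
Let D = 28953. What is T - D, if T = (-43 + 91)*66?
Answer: -25785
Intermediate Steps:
T = 3168 (T = 48*66 = 3168)
T - D = 3168 - 1*28953 = 3168 - 28953 = -25785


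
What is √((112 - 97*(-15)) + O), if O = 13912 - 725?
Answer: √14754 ≈ 121.47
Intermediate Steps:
O = 13187
√((112 - 97*(-15)) + O) = √((112 - 97*(-15)) + 13187) = √((112 + 1455) + 13187) = √(1567 + 13187) = √14754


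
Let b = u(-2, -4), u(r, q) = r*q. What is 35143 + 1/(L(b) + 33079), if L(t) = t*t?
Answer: 1164744450/33143 ≈ 35143.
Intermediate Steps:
u(r, q) = q*r
b = 8 (b = -4*(-2) = 8)
L(t) = t²
35143 + 1/(L(b) + 33079) = 35143 + 1/(8² + 33079) = 35143 + 1/(64 + 33079) = 35143 + 1/33143 = 1164744450/33143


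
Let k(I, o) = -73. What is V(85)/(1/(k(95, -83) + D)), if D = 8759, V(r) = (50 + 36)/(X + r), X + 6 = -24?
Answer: 746996/55 ≈ 13582.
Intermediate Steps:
X = -30 (X = -6 - 24 = -30)
V(r) = 86/(-30 + r) (V(r) = (50 + 36)/(-30 + r) = 86/(-30 + r))
V(85)/(1/(k(95, -83) + D)) = (86/(-30 + 85))/(1/(-73 + 8759)) = (86/55)/(1/8686) = (86*(1/55))/(1/8686) = (86/55)*8686 = 746996/55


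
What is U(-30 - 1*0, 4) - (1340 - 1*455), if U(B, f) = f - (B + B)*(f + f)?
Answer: -401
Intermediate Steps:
U(B, f) = f - 4*B*f (U(B, f) = f - 2*B*2*f = f - 4*B*f)
U(-30 - 1*0, 4) - (1340 - 1*455) = 4*(1 - 4*(-30 - 1*0)) - (1340 - 1*455) = 4*(1 - 4*(-30 + 0)) - (1340 - 455) = 4*(1 - 4*(-30)) - 1*885 = 4*(1 + 120) - 885 = 4*121 - 885 = 484 - 885 = -401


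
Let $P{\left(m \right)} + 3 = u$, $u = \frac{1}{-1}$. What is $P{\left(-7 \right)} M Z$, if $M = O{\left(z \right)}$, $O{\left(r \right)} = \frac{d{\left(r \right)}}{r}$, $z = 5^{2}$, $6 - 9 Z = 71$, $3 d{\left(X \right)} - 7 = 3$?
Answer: $\frac{104}{27} \approx 3.8519$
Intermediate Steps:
$d{\left(X \right)} = \frac{10}{3}$ ($d{\left(X \right)} = \frac{7}{3} + \frac{1}{3} \cdot 3 = \frac{7}{3} + 1 = \frac{10}{3}$)
$u = -1$
$Z = - \frac{65}{9}$ ($Z = \frac{2}{3} - \frac{71}{9} = - \frac{65}{9} \approx -7.2222$)
$P{\left(m \right)} = -4$ ($P{\left(m \right)} = -3 - 1 = -4$)
$z = 25$
$O{\left(r \right)} = \frac{10}{3 r}$
$M = \frac{2}{15}$ ($M = \frac{10}{3 \cdot 25} = \frac{10}{3} \cdot \frac{1}{25} = \frac{2}{15} \approx 0.13333$)
$P{\left(-7 \right)} M Z = \left(-4\right) \frac{2}{15} \left(- \frac{65}{9}\right) = \left(- \frac{8}{15}\right) \left(- \frac{65}{9}\right) = \frac{104}{27}$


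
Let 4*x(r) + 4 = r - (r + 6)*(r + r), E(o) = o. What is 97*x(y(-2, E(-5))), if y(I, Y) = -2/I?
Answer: -1649/4 ≈ -412.25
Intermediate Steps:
x(r) = -1 + r/4 - r*(6 + r)/2 (x(r) = -1 + (r - (r + 6)*(r + r))/4 = -1 + (r - (6 + r)*2*r)/4 = -1 + (r - 2*r*(6 + r))/4 = -1 + (r/4 - r*(6 + r)/2) = -1 + r/4 - r*(6 + r)/2)
97*x(y(-2, E(-5))) = 97*(-1 - (-11)/(2*(-2)) - 1²/2) = 97*(-1 - (-11)*(-1)/(2*2) - (-2*(-½))²/2) = 97*(-1 - 11/4*1 - ½*1²) = 97*(-1 - 11/4 - ½*1) = 97*(-1 - 11/4 - ½) = 97*(-17/4) = -1649/4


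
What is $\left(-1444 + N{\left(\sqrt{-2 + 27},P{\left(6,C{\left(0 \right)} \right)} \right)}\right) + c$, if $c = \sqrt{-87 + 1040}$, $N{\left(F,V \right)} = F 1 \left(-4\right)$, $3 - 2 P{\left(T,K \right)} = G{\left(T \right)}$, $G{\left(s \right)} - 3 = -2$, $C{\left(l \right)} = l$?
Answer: $-1464 + \sqrt{953} \approx -1433.1$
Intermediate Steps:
$G{\left(s \right)} = 1$ ($G{\left(s \right)} = 3 - 2 = 1$)
$P{\left(T,K \right)} = 1$ ($P{\left(T,K \right)} = \frac{3}{2} - \frac{1}{2} = 1$)
$N{\left(F,V \right)} = - 4 F$ ($N{\left(F,V \right)} = F \left(-4\right) = - 4 F$)
$c = \sqrt{953} \approx 30.871$
$\left(-1444 + N{\left(\sqrt{-2 + 27},P{\left(6,C{\left(0 \right)} \right)} \right)}\right) + c = \left(-1444 - 4 \sqrt{-2 + 27}\right) + \sqrt{953} = \left(-1444 - 4 \sqrt{25}\right) + \sqrt{953} = \left(-1444 - 20\right) + \sqrt{953} = -1464 + \sqrt{953}$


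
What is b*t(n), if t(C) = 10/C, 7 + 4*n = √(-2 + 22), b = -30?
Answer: 8400/29 + 2400*√5/29 ≈ 474.71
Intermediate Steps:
n = -7/4 + √5/2 (n = -7/4 + √(-2 + 22)/4 = -7/4 + √20/4 = -7/4 + (2*√5)/4 = -7/4 + √5/2 ≈ -0.63197)
b*t(n) = -300/(-7/4 + √5/2)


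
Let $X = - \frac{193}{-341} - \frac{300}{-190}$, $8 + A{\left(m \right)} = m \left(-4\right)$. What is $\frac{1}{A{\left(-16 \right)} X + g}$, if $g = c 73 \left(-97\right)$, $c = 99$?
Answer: $- \frac{6479}{4541123869} \approx -1.4267 \cdot 10^{-6}$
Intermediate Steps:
$g = -701019$ ($g = 99 \cdot 73 \left(-97\right) = 7227 \left(-97\right) = -701019$)
$A{\left(m \right)} = -8 - 4 m$ ($A{\left(m \right)} = -8 + m \left(-4\right) = -8 - 4 m$)
$X = \frac{13897}{6479}$ ($X = \left(-193\right) \left(- \frac{1}{341}\right) - - \frac{30}{19} = \frac{193}{341} + \frac{30}{19} = \frac{13897}{6479} \approx 2.1449$)
$\frac{1}{A{\left(-16 \right)} X + g} = \frac{1}{\left(-8 - -64\right) \frac{13897}{6479} - 701019} = \frac{1}{\left(-8 + 64\right) \frac{13897}{6479} - 701019} = \frac{1}{56 \cdot \frac{13897}{6479} - 701019} = \frac{1}{\frac{778232}{6479} - 701019} = \frac{1}{- \frac{4541123869}{6479}} = - \frac{6479}{4541123869}$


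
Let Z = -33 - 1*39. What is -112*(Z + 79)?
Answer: -784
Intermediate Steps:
Z = -72 (Z = -33 - 39 = -72)
-112*(Z + 79) = -112*(-72 + 79) = -112*7 = -784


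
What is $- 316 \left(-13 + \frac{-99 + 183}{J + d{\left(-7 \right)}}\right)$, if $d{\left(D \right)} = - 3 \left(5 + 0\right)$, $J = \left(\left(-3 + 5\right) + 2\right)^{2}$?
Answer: $-22436$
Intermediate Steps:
$J = 16$ ($J = \left(2 + 2\right)^{2} = 4^{2} = 16$)
$d{\left(D \right)} = -15$ ($d{\left(D \right)} = \left(-3\right) 5 = -15$)
$- 316 \left(-13 + \frac{-99 + 183}{J + d{\left(-7 \right)}}\right) = - 316 \left(-13 + \frac{-99 + 183}{16 - 15}\right) = - 316 \left(-13 + \frac{84}{1}\right) = - 316 \left(-13 + 84 \cdot 1\right) = - 316 \left(-13 + 84\right) = \left(-316\right) 71 = -22436$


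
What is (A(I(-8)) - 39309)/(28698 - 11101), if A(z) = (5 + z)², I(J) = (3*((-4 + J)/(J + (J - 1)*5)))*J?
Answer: -110418452/49429973 ≈ -2.2338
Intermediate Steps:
I(J) = 3*J*(-4 + J)/(-5 + 6*J) (I(J) = (3*((-4 + J)/(J + (-1 + J)*5)))*J = (3*((-4 + J)/(J + (-5 + 5*J))))*J = (3*((-4 + J)/(-5 + 6*J)))*J = (3*(-4 + J)/(-5 + 6*J))*J = 3*J*(-4 + J)/(-5 + 6*J))
(A(I(-8)) - 39309)/(28698 - 11101) = ((5 + 3*(-8)*(-4 - 8)/(-5 + 6*(-8)))² - 39309)/(28698 - 11101) = ((5 + 3*(-8)*(-12)/(-5 - 48))² - 39309)/17597 = ((5 + 3*(-8)*(-12)/(-53))² - 39309)*(1/17597) = ((5 + 3*(-8)*(-1/53)*(-12))² - 39309)*(1/17597) = ((5 - 288/53)² - 39309)*(1/17597) = ((-23/53)² - 39309)*(1/17597) = (529/2809 - 39309)*(1/17597) = -110418452/2809*1/17597 = -110418452/49429973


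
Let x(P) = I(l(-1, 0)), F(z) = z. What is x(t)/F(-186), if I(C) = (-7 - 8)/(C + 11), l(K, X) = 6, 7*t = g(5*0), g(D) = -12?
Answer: 5/1054 ≈ 0.0047438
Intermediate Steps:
t = -12/7 (t = (⅐)*(-12) = -12/7 ≈ -1.7143)
I(C) = -15/(11 + C)
x(P) = -15/17 (x(P) = -15/(11 + 6) = -15/17)
x(t)/F(-186) = -15/17/(-186) = -15/17*(-1/186) = 5/1054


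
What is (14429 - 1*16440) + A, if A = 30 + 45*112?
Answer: 3059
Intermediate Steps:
A = 5070 (A = 30 + 5040 = 5070)
(14429 - 1*16440) + A = (14429 - 1*16440) + 5070 = (14429 - 16440) + 5070 = -2011 + 5070 = 3059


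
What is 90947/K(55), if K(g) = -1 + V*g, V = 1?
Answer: 90947/54 ≈ 1684.2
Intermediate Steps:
K(g) = -1 + g (K(g) = -1 + 1*g = -1 + g)
90947/K(55) = 90947/(-1 + 55) = 90947/54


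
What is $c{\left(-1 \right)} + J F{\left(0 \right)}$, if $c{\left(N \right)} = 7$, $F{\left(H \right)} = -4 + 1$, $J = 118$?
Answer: $-347$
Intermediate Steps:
$F{\left(H \right)} = -3$
$c{\left(-1 \right)} + J F{\left(0 \right)} = 7 + 118 \left(-3\right) = 7 - 354 = -347$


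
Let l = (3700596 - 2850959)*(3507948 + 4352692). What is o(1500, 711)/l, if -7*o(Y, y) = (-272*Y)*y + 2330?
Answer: 4144081/667869058768 ≈ 6.2049e-6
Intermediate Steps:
o(Y, y) = -2330/7 + 272*Y*y/7 (o(Y, y) = -((-272*Y)*y + 2330)/7 = -(-272*Y*y + 2330)/7 = -(2330 - 272*Y*y)/7 = -2330/7 + 272*Y*y/7)
l = 6678690587680 (l = 849637*7860640 = 6678690587680)
o(1500, 711)/l = (-2330/7 + (272/7)*1500*711)/6678690587680 = (-2330/7 + 290088000/7)*(1/6678690587680) = 41440810*(1/6678690587680) = 4144081/667869058768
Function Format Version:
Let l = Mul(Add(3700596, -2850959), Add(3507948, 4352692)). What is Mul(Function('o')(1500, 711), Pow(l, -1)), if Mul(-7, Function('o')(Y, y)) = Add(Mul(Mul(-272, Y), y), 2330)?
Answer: Rational(4144081, 667869058768) ≈ 6.2049e-6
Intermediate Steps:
Function('o')(Y, y) = Add(Rational(-2330, 7), Mul(Rational(272, 7), Y, y)) (Function('o')(Y, y) = Mul(Rational(-1, 7), Add(Mul(Mul(-272, Y), y), 2330)) = Mul(Rational(-1, 7), Add(Mul(-272, Y, y), 2330)) = Mul(Rational(-1, 7), Add(2330, Mul(-272, Y, y))) = Add(Rational(-2330, 7), Mul(Rational(272, 7), Y, y)))
l = 6678690587680 (l = Mul(849637, 7860640) = 6678690587680)
Mul(Function('o')(1500, 711), Pow(l, -1)) = Mul(Add(Rational(-2330, 7), Mul(Rational(272, 7), 1500, 711)), Pow(6678690587680, -1)) = Mul(Add(Rational(-2330, 7), Rational(290088000, 7)), Rational(1, 6678690587680)) = Mul(41440810, Rational(1, 6678690587680)) = Rational(4144081, 667869058768)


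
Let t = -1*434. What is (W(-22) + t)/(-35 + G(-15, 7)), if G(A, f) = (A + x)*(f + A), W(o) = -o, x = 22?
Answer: 412/91 ≈ 4.5275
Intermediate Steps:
G(A, f) = (22 + A)*(A + f) (G(A, f) = (A + 22)*(f + A) = (22 + A)*(A + f))
t = -434
(W(-22) + t)/(-35 + G(-15, 7)) = (-1*(-22) - 434)/(-35 + ((-15)² + 22*(-15) + 22*7 - 15*7)) = (22 - 434)/(-35 + (225 - 330 + 154 - 105)) = -412/(-35 - 56) = -412/(-91) = -412*(-1/91) = 412/91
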